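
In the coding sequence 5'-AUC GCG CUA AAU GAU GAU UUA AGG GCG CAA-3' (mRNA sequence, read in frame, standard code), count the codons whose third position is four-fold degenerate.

Codon 1 AUC (Ile): third position 3-fold.
Codon 2 GCG (Ala): third position 4-fold.
Codon 3 CUA (Leu): third position 4-fold.
Codon 4 AAU (Asn): third position 2-fold.
Codon 5 GAU (Asp): third position 2-fold.
Codon 6 GAU (Asp): third position 2-fold.
Codon 7 UUA (Leu): third position 2-fold.
Codon 8 AGG (Arg): third position 2-fold.
Codon 9 GCG (Ala): third position 4-fold.
Codon 10 CAA (Gln): third position 2-fold.
Four-fold degenerate third positions: 3.

3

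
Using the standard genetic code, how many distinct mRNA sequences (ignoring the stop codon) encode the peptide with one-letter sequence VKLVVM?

Val: 4 codons.
Lys: 2 codons.
Leu: 6 codons.
Val: 4 codons.
Val: 4 codons.
Met: 1 codon.
4 × 2 × 6 × 4 × 4 × 1 = 768.

768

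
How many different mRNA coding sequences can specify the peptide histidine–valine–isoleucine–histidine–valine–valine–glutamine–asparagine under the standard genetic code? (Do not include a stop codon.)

3072

His: 2 codons.
Val: 4 codons.
Ile: 3 codons.
His: 2 codons.
Val: 4 codons.
Val: 4 codons.
Gln: 2 codons.
Asn: 2 codons.
2 × 4 × 3 × 2 × 4 × 4 × 2 × 2 = 3072.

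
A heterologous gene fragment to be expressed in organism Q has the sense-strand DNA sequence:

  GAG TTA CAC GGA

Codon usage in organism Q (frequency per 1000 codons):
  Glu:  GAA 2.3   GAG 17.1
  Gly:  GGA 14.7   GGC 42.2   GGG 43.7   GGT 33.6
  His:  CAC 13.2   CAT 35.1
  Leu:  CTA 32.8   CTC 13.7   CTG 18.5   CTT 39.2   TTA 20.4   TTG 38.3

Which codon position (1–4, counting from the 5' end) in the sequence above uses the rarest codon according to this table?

Codon 1 GAG (Glu): 17.1 per 1000.
Codon 2 TTA (Leu): 20.4 per 1000.
Codon 3 CAC (His): 13.2 per 1000.
Codon 4 GGA (Gly): 14.7 per 1000.
Lowest frequency is 13.2 at codon 3.

3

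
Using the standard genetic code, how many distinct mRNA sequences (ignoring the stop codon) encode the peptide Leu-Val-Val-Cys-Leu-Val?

Leu: 6 codons.
Val: 4 codons.
Val: 4 codons.
Cys: 2 codons.
Leu: 6 codons.
Val: 4 codons.
6 × 4 × 4 × 2 × 6 × 4 = 4608.

4608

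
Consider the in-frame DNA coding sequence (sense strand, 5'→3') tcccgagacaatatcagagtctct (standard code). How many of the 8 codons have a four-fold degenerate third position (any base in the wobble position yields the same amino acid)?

Codon 1 TCC (Ser): third position 4-fold.
Codon 2 CGA (Arg): third position 4-fold.
Codon 3 GAC (Asp): third position 2-fold.
Codon 4 AAT (Asn): third position 2-fold.
Codon 5 ATC (Ile): third position 3-fold.
Codon 6 AGA (Arg): third position 2-fold.
Codon 7 GTC (Val): third position 4-fold.
Codon 8 TCT (Ser): third position 4-fold.
Four-fold degenerate third positions: 4.

4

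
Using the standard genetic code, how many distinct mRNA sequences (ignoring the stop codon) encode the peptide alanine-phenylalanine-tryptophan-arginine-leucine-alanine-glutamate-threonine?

9216

Ala: 4 codons.
Phe: 2 codons.
Trp: 1 codon.
Arg: 6 codons.
Leu: 6 codons.
Ala: 4 codons.
Glu: 2 codons.
Thr: 4 codons.
4 × 2 × 1 × 6 × 6 × 4 × 2 × 4 = 9216.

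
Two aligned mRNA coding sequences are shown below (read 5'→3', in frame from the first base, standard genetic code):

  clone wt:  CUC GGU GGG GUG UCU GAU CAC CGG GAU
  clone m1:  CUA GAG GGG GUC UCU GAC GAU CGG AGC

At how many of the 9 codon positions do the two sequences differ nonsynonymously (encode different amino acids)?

Codon 1: CUC Leu / CUA Leu — synonymous.
Codon 2: GGU Gly / GAG Glu — nonsynonymous.
Codon 3: GGG Gly / GGG Gly — identical.
Codon 4: GUG Val / GUC Val — synonymous.
Codon 5: UCU Ser / UCU Ser — identical.
Codon 6: GAU Asp / GAC Asp — synonymous.
Codon 7: CAC His / GAU Asp — nonsynonymous.
Codon 8: CGG Arg / CGG Arg — identical.
Codon 9: GAU Asp / AGC Ser — nonsynonymous.
Nonsynonymous differences: 3.

3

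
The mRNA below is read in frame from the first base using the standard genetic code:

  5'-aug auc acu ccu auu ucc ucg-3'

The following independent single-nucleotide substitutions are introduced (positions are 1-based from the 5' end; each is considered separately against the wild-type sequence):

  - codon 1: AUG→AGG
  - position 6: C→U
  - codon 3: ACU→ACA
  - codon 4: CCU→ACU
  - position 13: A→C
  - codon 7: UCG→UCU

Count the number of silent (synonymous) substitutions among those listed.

3

Codon 1: AUG (Met) → AGG (Arg) — missense.
Codon 2: AUC (Ile) → AUU (Ile) — synonymous.
Codon 3: ACU (Thr) → ACA (Thr) — synonymous.
Codon 4: CCU (Pro) → ACU (Thr) — missense.
Codon 5: AUU (Ile) → CUU (Leu) — missense.
Codon 7: UCG (Ser) → UCU (Ser) — synonymous.
Synonymous: 3 of 6.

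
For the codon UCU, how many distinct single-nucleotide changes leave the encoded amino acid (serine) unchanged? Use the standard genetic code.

Position 1: none → 0 synonymous.
Position 2: none → 0 synonymous.
Position 3: UCC, UCA, UCG → 3 synonymous.
Total: 0 + 0 + 3 = 3.

3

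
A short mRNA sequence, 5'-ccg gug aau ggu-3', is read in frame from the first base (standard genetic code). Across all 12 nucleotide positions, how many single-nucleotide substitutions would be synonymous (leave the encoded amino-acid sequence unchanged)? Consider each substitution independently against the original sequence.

10

Codon 1 (CCG, Pro): 3 synonymous substitutions.
Codon 2 (GUG, Val): 3 synonymous substitutions.
Codon 3 (AAU, Asn): 1 synonymous substitution.
Codon 4 (GGU, Gly): 3 synonymous substitutions.
Total: 3 + 3 + 1 + 3 = 10.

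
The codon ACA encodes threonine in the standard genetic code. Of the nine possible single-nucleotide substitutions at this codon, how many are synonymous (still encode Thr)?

Position 1: none → 0 synonymous.
Position 2: none → 0 synonymous.
Position 3: ACU, ACC, ACG → 3 synonymous.
Total: 0 + 0 + 3 = 3.

3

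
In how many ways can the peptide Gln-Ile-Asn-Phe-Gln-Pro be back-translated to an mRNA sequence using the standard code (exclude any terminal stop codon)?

192

Gln: 2 codons.
Ile: 3 codons.
Asn: 2 codons.
Phe: 2 codons.
Gln: 2 codons.
Pro: 4 codons.
2 × 3 × 2 × 2 × 2 × 4 = 192.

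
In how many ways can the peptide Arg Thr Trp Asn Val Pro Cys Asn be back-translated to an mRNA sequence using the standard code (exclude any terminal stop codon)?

Arg: 6 codons.
Thr: 4 codons.
Trp: 1 codon.
Asn: 2 codons.
Val: 4 codons.
Pro: 4 codons.
Cys: 2 codons.
Asn: 2 codons.
6 × 4 × 1 × 2 × 4 × 4 × 2 × 2 = 3072.

3072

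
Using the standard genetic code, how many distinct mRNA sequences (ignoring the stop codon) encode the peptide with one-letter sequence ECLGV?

384

Glu: 2 codons.
Cys: 2 codons.
Leu: 6 codons.
Gly: 4 codons.
Val: 4 codons.
2 × 2 × 6 × 4 × 4 = 384.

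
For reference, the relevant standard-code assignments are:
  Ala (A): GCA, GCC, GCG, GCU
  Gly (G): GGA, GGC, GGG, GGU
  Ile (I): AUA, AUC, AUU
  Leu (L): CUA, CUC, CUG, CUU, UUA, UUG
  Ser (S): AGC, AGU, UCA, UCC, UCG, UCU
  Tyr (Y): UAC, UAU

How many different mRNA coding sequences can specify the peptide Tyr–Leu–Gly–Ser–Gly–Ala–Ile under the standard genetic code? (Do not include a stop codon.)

Tyr: 2 codons.
Leu: 6 codons.
Gly: 4 codons.
Ser: 6 codons.
Gly: 4 codons.
Ala: 4 codons.
Ile: 3 codons.
2 × 6 × 4 × 6 × 4 × 4 × 3 = 13824.

13824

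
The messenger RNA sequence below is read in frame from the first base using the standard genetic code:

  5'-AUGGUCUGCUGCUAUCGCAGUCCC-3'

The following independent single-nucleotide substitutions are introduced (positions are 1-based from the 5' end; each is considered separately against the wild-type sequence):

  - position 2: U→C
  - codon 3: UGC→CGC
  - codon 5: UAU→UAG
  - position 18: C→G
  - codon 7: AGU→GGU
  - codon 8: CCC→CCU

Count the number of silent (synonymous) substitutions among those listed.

Codon 1: AUG (Met) → ACG (Thr) — missense.
Codon 3: UGC (Cys) → CGC (Arg) — missense.
Codon 5: UAU (Tyr) → UAG (Stop) — nonsense.
Codon 6: CGC (Arg) → CGG (Arg) — synonymous.
Codon 7: AGU (Ser) → GGU (Gly) — missense.
Codon 8: CCC (Pro) → CCU (Pro) — synonymous.
Synonymous: 2 of 6.

2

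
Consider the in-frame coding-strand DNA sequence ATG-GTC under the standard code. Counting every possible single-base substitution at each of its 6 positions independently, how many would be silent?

3

Codon 1 (ATG, Met): 0 synonymous substitutions.
Codon 2 (GTC, Val): 3 synonymous substitutions.
Total: 0 + 3 = 3.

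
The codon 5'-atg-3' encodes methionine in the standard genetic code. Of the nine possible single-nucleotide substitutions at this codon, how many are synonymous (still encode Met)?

Position 1: none → 0 synonymous.
Position 2: none → 0 synonymous.
Position 3: none → 0 synonymous.
Total: 0 + 0 + 0 = 0.

0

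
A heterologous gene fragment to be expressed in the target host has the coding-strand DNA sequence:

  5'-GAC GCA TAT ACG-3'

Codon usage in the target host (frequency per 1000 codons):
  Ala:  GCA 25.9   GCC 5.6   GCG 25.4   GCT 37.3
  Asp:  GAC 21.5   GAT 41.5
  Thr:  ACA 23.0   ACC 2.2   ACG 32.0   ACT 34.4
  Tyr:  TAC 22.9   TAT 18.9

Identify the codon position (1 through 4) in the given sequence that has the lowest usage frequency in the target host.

3

Codon 1 GAC (Asp): 21.5 per 1000.
Codon 2 GCA (Ala): 25.9 per 1000.
Codon 3 TAT (Tyr): 18.9 per 1000.
Codon 4 ACG (Thr): 32.0 per 1000.
Lowest frequency is 18.9 at codon 3.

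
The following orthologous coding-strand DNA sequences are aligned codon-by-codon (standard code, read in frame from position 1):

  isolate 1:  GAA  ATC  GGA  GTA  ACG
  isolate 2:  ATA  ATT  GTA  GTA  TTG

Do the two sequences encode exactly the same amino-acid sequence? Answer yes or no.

no

Codon 1: GAA Glu / ATA Ile — nonsynonymous.
Codon 2: ATC Ile / ATT Ile — synonymous.
Codon 3: GGA Gly / GTA Val — nonsynonymous.
Codon 4: GTA Val / GTA Val — identical.
Codon 5: ACG Thr / TTG Leu — nonsynonymous.
Nonsynonymous differences: 3 → different protein.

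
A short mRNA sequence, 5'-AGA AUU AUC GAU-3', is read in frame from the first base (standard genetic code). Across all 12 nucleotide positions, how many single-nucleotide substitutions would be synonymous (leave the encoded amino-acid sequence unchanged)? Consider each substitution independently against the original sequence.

Codon 1 (AGA, Arg): 2 synonymous substitutions.
Codon 2 (AUU, Ile): 2 synonymous substitutions.
Codon 3 (AUC, Ile): 2 synonymous substitutions.
Codon 4 (GAU, Asp): 1 synonymous substitution.
Total: 2 + 2 + 2 + 1 = 7.

7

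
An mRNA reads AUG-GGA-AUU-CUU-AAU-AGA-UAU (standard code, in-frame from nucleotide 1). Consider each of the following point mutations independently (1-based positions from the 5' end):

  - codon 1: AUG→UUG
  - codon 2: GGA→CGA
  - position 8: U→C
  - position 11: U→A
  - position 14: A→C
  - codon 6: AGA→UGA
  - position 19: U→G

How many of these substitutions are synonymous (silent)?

Codon 1: AUG (Met) → UUG (Leu) — missense.
Codon 2: GGA (Gly) → CGA (Arg) — missense.
Codon 3: AUU (Ile) → ACU (Thr) — missense.
Codon 4: CUU (Leu) → CAU (His) — missense.
Codon 5: AAU (Asn) → ACU (Thr) — missense.
Codon 6: AGA (Arg) → UGA (Stop) — nonsense.
Codon 7: UAU (Tyr) → GAU (Asp) — missense.
Synonymous: 0 of 7.

0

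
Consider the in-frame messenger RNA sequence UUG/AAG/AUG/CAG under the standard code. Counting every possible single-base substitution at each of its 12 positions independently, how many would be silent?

4

Codon 1 (UUG, Leu): 2 synonymous substitutions.
Codon 2 (AAG, Lys): 1 synonymous substitution.
Codon 3 (AUG, Met): 0 synonymous substitutions.
Codon 4 (CAG, Gln): 1 synonymous substitution.
Total: 2 + 1 + 0 + 1 = 4.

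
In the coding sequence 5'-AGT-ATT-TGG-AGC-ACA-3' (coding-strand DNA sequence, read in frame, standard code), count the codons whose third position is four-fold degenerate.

1

Codon 1 AGT (Ser): third position 2-fold.
Codon 2 ATT (Ile): third position 3-fold.
Codon 3 TGG (Trp): third position 1-fold.
Codon 4 AGC (Ser): third position 2-fold.
Codon 5 ACA (Thr): third position 4-fold.
Four-fold degenerate third positions: 1.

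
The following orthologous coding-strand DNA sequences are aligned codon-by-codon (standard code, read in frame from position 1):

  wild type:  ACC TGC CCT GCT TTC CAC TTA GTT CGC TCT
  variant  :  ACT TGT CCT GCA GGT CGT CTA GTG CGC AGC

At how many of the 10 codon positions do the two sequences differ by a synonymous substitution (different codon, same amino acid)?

6

Codon 1: ACC Thr / ACT Thr — synonymous.
Codon 2: TGC Cys / TGT Cys — synonymous.
Codon 3: CCT Pro / CCT Pro — identical.
Codon 4: GCT Ala / GCA Ala — synonymous.
Codon 5: TTC Phe / GGT Gly — nonsynonymous.
Codon 6: CAC His / CGT Arg — nonsynonymous.
Codon 7: TTA Leu / CTA Leu — synonymous.
Codon 8: GTT Val / GTG Val — synonymous.
Codon 9: CGC Arg / CGC Arg — identical.
Codon 10: TCT Ser / AGC Ser — synonymous.
Synonymous differences: 6.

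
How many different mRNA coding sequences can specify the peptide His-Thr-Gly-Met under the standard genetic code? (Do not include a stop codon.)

His: 2 codons.
Thr: 4 codons.
Gly: 4 codons.
Met: 1 codon.
2 × 4 × 4 × 1 = 32.

32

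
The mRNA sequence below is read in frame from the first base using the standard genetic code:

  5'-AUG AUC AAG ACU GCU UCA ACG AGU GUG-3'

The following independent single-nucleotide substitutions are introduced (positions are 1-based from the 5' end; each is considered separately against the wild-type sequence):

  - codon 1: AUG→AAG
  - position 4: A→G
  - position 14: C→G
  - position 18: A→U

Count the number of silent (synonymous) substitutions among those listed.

1

Codon 1: AUG (Met) → AAG (Lys) — missense.
Codon 2: AUC (Ile) → GUC (Val) — missense.
Codon 5: GCU (Ala) → GGU (Gly) — missense.
Codon 6: UCA (Ser) → UCU (Ser) — synonymous.
Synonymous: 1 of 4.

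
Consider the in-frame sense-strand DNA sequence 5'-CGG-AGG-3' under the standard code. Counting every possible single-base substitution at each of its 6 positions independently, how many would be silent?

Codon 1 (CGG, Arg): 4 synonymous substitutions.
Codon 2 (AGG, Arg): 2 synonymous substitutions.
Total: 4 + 2 = 6.

6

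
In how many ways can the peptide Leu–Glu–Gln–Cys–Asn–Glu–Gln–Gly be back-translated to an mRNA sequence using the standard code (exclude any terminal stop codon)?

1536

Leu: 6 codons.
Glu: 2 codons.
Gln: 2 codons.
Cys: 2 codons.
Asn: 2 codons.
Glu: 2 codons.
Gln: 2 codons.
Gly: 4 codons.
6 × 2 × 2 × 2 × 2 × 2 × 2 × 4 = 1536.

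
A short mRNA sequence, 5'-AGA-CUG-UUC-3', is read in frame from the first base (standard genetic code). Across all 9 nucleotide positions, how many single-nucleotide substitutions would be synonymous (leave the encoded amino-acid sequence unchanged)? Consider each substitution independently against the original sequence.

Codon 1 (AGA, Arg): 2 synonymous substitutions.
Codon 2 (CUG, Leu): 4 synonymous substitutions.
Codon 3 (UUC, Phe): 1 synonymous substitution.
Total: 2 + 4 + 1 = 7.

7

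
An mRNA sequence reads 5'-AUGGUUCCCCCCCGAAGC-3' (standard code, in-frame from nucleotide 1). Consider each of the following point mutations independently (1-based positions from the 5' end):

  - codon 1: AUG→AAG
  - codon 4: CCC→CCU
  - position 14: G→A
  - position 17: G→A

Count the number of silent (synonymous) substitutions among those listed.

Codon 1: AUG (Met) → AAG (Lys) — missense.
Codon 4: CCC (Pro) → CCU (Pro) — synonymous.
Codon 5: CGA (Arg) → CAA (Gln) — missense.
Codon 6: AGC (Ser) → AAC (Asn) — missense.
Synonymous: 1 of 4.

1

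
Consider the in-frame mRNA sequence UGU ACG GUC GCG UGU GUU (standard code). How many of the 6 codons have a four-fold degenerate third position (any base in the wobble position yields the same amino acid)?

Codon 1 UGU (Cys): third position 2-fold.
Codon 2 ACG (Thr): third position 4-fold.
Codon 3 GUC (Val): third position 4-fold.
Codon 4 GCG (Ala): third position 4-fold.
Codon 5 UGU (Cys): third position 2-fold.
Codon 6 GUU (Val): third position 4-fold.
Four-fold degenerate third positions: 4.

4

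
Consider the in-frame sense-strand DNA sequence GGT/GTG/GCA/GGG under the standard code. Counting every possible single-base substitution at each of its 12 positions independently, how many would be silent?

Codon 1 (GGT, Gly): 3 synonymous substitutions.
Codon 2 (GTG, Val): 3 synonymous substitutions.
Codon 3 (GCA, Ala): 3 synonymous substitutions.
Codon 4 (GGG, Gly): 3 synonymous substitutions.
Total: 3 + 3 + 3 + 3 = 12.

12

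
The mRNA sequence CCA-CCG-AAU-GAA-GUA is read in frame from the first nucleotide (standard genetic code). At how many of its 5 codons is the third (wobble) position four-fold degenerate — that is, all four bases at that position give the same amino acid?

3

Codon 1 CCA (Pro): third position 4-fold.
Codon 2 CCG (Pro): third position 4-fold.
Codon 3 AAU (Asn): third position 2-fold.
Codon 4 GAA (Glu): third position 2-fold.
Codon 5 GUA (Val): third position 4-fold.
Four-fold degenerate third positions: 3.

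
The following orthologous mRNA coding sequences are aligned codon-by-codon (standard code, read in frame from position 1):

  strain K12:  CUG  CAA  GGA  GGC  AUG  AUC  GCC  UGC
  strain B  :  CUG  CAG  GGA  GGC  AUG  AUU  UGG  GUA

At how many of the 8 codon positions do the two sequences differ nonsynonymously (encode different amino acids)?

2

Codon 1: CUG Leu / CUG Leu — identical.
Codon 2: CAA Gln / CAG Gln — synonymous.
Codon 3: GGA Gly / GGA Gly — identical.
Codon 4: GGC Gly / GGC Gly — identical.
Codon 5: AUG Met / AUG Met — identical.
Codon 6: AUC Ile / AUU Ile — synonymous.
Codon 7: GCC Ala / UGG Trp — nonsynonymous.
Codon 8: UGC Cys / GUA Val — nonsynonymous.
Nonsynonymous differences: 2.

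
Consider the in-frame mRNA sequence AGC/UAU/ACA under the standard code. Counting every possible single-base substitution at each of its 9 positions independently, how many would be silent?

Codon 1 (AGC, Ser): 1 synonymous substitution.
Codon 2 (UAU, Tyr): 1 synonymous substitution.
Codon 3 (ACA, Thr): 3 synonymous substitutions.
Total: 1 + 1 + 3 = 5.

5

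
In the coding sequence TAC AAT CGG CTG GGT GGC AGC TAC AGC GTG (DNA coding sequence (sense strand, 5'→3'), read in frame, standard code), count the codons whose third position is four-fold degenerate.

5

Codon 1 TAC (Tyr): third position 2-fold.
Codon 2 AAT (Asn): third position 2-fold.
Codon 3 CGG (Arg): third position 4-fold.
Codon 4 CTG (Leu): third position 4-fold.
Codon 5 GGT (Gly): third position 4-fold.
Codon 6 GGC (Gly): third position 4-fold.
Codon 7 AGC (Ser): third position 2-fold.
Codon 8 TAC (Tyr): third position 2-fold.
Codon 9 AGC (Ser): third position 2-fold.
Codon 10 GTG (Val): third position 4-fold.
Four-fold degenerate third positions: 5.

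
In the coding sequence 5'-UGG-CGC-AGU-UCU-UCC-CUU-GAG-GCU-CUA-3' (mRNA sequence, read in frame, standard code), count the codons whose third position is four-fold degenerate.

6

Codon 1 UGG (Trp): third position 1-fold.
Codon 2 CGC (Arg): third position 4-fold.
Codon 3 AGU (Ser): third position 2-fold.
Codon 4 UCU (Ser): third position 4-fold.
Codon 5 UCC (Ser): third position 4-fold.
Codon 6 CUU (Leu): third position 4-fold.
Codon 7 GAG (Glu): third position 2-fold.
Codon 8 GCU (Ala): third position 4-fold.
Codon 9 CUA (Leu): third position 4-fold.
Four-fold degenerate third positions: 6.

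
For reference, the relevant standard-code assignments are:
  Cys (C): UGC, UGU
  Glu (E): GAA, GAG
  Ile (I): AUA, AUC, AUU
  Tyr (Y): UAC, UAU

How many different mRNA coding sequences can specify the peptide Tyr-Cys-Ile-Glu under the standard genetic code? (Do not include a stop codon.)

Tyr: 2 codons.
Cys: 2 codons.
Ile: 3 codons.
Glu: 2 codons.
2 × 2 × 3 × 2 = 24.

24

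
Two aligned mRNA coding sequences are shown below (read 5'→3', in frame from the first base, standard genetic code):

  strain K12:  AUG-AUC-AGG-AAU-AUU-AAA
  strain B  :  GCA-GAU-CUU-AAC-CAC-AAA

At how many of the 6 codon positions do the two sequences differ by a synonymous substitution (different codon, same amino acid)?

1

Codon 1: AUG Met / GCA Ala — nonsynonymous.
Codon 2: AUC Ile / GAU Asp — nonsynonymous.
Codon 3: AGG Arg / CUU Leu — nonsynonymous.
Codon 4: AAU Asn / AAC Asn — synonymous.
Codon 5: AUU Ile / CAC His — nonsynonymous.
Codon 6: AAA Lys / AAA Lys — identical.
Synonymous differences: 1.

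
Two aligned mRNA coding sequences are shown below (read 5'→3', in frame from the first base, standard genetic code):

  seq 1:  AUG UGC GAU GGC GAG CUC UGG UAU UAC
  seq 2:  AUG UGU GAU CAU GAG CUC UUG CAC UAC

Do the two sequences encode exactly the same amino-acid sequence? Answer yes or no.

Codon 1: AUG Met / AUG Met — identical.
Codon 2: UGC Cys / UGU Cys — synonymous.
Codon 3: GAU Asp / GAU Asp — identical.
Codon 4: GGC Gly / CAU His — nonsynonymous.
Codon 5: GAG Glu / GAG Glu — identical.
Codon 6: CUC Leu / CUC Leu — identical.
Codon 7: UGG Trp / UUG Leu — nonsynonymous.
Codon 8: UAU Tyr / CAC His — nonsynonymous.
Codon 9: UAC Tyr / UAC Tyr — identical.
Nonsynonymous differences: 3 → different protein.

no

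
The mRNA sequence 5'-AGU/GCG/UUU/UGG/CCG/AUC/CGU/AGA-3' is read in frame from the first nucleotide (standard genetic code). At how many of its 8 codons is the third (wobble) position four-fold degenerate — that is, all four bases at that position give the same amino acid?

3

Codon 1 AGU (Ser): third position 2-fold.
Codon 2 GCG (Ala): third position 4-fold.
Codon 3 UUU (Phe): third position 2-fold.
Codon 4 UGG (Trp): third position 1-fold.
Codon 5 CCG (Pro): third position 4-fold.
Codon 6 AUC (Ile): third position 3-fold.
Codon 7 CGU (Arg): third position 4-fold.
Codon 8 AGA (Arg): third position 2-fold.
Four-fold degenerate third positions: 3.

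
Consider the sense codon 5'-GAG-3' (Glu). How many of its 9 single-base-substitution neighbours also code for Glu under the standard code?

Position 1: none → 0 synonymous.
Position 2: none → 0 synonymous.
Position 3: GAA → 1 synonymous.
Total: 0 + 0 + 1 = 1.

1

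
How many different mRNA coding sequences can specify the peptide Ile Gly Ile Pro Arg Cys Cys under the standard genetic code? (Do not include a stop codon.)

3456

Ile: 3 codons.
Gly: 4 codons.
Ile: 3 codons.
Pro: 4 codons.
Arg: 6 codons.
Cys: 2 codons.
Cys: 2 codons.
3 × 4 × 3 × 4 × 6 × 2 × 2 = 3456.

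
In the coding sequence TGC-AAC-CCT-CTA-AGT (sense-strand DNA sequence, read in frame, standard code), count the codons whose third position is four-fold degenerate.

2

Codon 1 TGC (Cys): third position 2-fold.
Codon 2 AAC (Asn): third position 2-fold.
Codon 3 CCT (Pro): third position 4-fold.
Codon 4 CTA (Leu): third position 4-fold.
Codon 5 AGT (Ser): third position 2-fold.
Four-fold degenerate third positions: 2.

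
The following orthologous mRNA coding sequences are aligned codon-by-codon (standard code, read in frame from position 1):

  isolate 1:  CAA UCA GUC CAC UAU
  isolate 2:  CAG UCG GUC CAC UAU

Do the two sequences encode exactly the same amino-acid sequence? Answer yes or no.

Codon 1: CAA Gln / CAG Gln — synonymous.
Codon 2: UCA Ser / UCG Ser — synonymous.
Codon 3: GUC Val / GUC Val — identical.
Codon 4: CAC His / CAC His — identical.
Codon 5: UAU Tyr / UAU Tyr — identical.
Nonsynonymous differences: 0 → same protein.

yes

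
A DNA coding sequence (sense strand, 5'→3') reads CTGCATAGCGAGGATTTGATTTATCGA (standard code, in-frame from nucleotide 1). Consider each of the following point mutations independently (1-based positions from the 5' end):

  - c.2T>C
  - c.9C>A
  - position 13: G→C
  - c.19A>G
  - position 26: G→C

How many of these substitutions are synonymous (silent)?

Codon 1: CTG (Leu) → CCG (Pro) — missense.
Codon 3: AGC (Ser) → AGA (Arg) — missense.
Codon 5: GAT (Asp) → CAT (His) — missense.
Codon 7: ATT (Ile) → GTT (Val) — missense.
Codon 9: CGA (Arg) → CCA (Pro) — missense.
Synonymous: 0 of 5.

0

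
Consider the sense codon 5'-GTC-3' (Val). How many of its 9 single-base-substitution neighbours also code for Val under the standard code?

Position 1: none → 0 synonymous.
Position 2: none → 0 synonymous.
Position 3: GTT, GTA, GTG → 3 synonymous.
Total: 0 + 0 + 3 = 3.

3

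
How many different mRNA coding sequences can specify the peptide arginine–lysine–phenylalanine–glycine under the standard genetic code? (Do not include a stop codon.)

96

Arg: 6 codons.
Lys: 2 codons.
Phe: 2 codons.
Gly: 4 codons.
6 × 2 × 2 × 4 = 96.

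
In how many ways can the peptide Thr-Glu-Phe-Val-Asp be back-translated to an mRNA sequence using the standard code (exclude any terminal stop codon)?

128

Thr: 4 codons.
Glu: 2 codons.
Phe: 2 codons.
Val: 4 codons.
Asp: 2 codons.
4 × 2 × 2 × 4 × 2 = 128.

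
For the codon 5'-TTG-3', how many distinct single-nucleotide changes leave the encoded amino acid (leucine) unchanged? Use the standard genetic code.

2

Position 1: CTG → 1 synonymous.
Position 2: none → 0 synonymous.
Position 3: TTA → 1 synonymous.
Total: 1 + 0 + 1 = 2.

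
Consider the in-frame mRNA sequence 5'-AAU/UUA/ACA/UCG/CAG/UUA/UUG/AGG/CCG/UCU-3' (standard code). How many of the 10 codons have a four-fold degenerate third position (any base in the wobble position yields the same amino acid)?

4

Codon 1 AAU (Asn): third position 2-fold.
Codon 2 UUA (Leu): third position 2-fold.
Codon 3 ACA (Thr): third position 4-fold.
Codon 4 UCG (Ser): third position 4-fold.
Codon 5 CAG (Gln): third position 2-fold.
Codon 6 UUA (Leu): third position 2-fold.
Codon 7 UUG (Leu): third position 2-fold.
Codon 8 AGG (Arg): third position 2-fold.
Codon 9 CCG (Pro): third position 4-fold.
Codon 10 UCU (Ser): third position 4-fold.
Four-fold degenerate third positions: 4.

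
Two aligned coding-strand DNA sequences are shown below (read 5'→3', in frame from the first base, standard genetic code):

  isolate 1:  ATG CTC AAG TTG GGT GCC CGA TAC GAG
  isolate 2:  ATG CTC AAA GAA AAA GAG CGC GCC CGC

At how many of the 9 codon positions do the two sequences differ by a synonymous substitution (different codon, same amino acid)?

2

Codon 1: ATG Met / ATG Met — identical.
Codon 2: CTC Leu / CTC Leu — identical.
Codon 3: AAG Lys / AAA Lys — synonymous.
Codon 4: TTG Leu / GAA Glu — nonsynonymous.
Codon 5: GGT Gly / AAA Lys — nonsynonymous.
Codon 6: GCC Ala / GAG Glu — nonsynonymous.
Codon 7: CGA Arg / CGC Arg — synonymous.
Codon 8: TAC Tyr / GCC Ala — nonsynonymous.
Codon 9: GAG Glu / CGC Arg — nonsynonymous.
Synonymous differences: 2.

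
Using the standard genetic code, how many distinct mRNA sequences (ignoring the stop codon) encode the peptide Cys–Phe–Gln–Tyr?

16

Cys: 2 codons.
Phe: 2 codons.
Gln: 2 codons.
Tyr: 2 codons.
2 × 2 × 2 × 2 = 16.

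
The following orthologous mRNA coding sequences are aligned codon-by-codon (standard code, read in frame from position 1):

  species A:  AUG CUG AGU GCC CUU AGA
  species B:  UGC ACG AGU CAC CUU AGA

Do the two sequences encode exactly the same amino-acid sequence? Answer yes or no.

Codon 1: AUG Met / UGC Cys — nonsynonymous.
Codon 2: CUG Leu / ACG Thr — nonsynonymous.
Codon 3: AGU Ser / AGU Ser — identical.
Codon 4: GCC Ala / CAC His — nonsynonymous.
Codon 5: CUU Leu / CUU Leu — identical.
Codon 6: AGA Arg / AGA Arg — identical.
Nonsynonymous differences: 3 → different protein.

no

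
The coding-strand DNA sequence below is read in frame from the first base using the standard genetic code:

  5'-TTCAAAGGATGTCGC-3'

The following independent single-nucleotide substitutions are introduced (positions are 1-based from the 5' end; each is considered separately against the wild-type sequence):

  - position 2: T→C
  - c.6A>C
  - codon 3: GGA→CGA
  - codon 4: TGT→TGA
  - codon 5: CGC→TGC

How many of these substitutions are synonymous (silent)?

0

Codon 1: TTC (Phe) → TCC (Ser) — missense.
Codon 2: AAA (Lys) → AAC (Asn) — missense.
Codon 3: GGA (Gly) → CGA (Arg) — missense.
Codon 4: TGT (Cys) → TGA (Stop) — nonsense.
Codon 5: CGC (Arg) → TGC (Cys) — missense.
Synonymous: 0 of 5.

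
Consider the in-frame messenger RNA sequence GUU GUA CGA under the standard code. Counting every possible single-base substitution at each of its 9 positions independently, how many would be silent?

10

Codon 1 (GUU, Val): 3 synonymous substitutions.
Codon 2 (GUA, Val): 3 synonymous substitutions.
Codon 3 (CGA, Arg): 4 synonymous substitutions.
Total: 3 + 3 + 4 = 10.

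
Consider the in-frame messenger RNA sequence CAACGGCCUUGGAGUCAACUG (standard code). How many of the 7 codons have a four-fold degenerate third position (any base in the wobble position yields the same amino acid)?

3

Codon 1 CAA (Gln): third position 2-fold.
Codon 2 CGG (Arg): third position 4-fold.
Codon 3 CCU (Pro): third position 4-fold.
Codon 4 UGG (Trp): third position 1-fold.
Codon 5 AGU (Ser): third position 2-fold.
Codon 6 CAA (Gln): third position 2-fold.
Codon 7 CUG (Leu): third position 4-fold.
Four-fold degenerate third positions: 3.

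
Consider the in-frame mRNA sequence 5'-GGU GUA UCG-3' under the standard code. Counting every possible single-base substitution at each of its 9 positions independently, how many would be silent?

Codon 1 (GGU, Gly): 3 synonymous substitutions.
Codon 2 (GUA, Val): 3 synonymous substitutions.
Codon 3 (UCG, Ser): 3 synonymous substitutions.
Total: 3 + 3 + 3 = 9.

9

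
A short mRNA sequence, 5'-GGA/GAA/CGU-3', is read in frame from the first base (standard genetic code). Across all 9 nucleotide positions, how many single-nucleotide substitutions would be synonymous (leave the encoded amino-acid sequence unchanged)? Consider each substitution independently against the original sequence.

7

Codon 1 (GGA, Gly): 3 synonymous substitutions.
Codon 2 (GAA, Glu): 1 synonymous substitution.
Codon 3 (CGU, Arg): 3 synonymous substitutions.
Total: 3 + 1 + 3 = 7.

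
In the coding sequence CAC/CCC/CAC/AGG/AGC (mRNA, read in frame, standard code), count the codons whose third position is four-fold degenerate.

1

Codon 1 CAC (His): third position 2-fold.
Codon 2 CCC (Pro): third position 4-fold.
Codon 3 CAC (His): third position 2-fold.
Codon 4 AGG (Arg): third position 2-fold.
Codon 5 AGC (Ser): third position 2-fold.
Four-fold degenerate third positions: 1.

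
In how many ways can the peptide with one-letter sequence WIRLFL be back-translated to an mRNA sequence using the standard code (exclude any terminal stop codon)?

1296

Trp: 1 codon.
Ile: 3 codons.
Arg: 6 codons.
Leu: 6 codons.
Phe: 2 codons.
Leu: 6 codons.
1 × 3 × 6 × 6 × 2 × 6 = 1296.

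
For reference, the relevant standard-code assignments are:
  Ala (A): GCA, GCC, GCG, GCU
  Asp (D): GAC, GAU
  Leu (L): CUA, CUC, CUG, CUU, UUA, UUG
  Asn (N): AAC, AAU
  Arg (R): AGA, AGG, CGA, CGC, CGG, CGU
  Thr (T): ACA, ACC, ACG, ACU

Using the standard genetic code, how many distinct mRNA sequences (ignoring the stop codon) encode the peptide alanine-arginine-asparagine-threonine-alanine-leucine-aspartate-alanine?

Ala: 4 codons.
Arg: 6 codons.
Asn: 2 codons.
Thr: 4 codons.
Ala: 4 codons.
Leu: 6 codons.
Asp: 2 codons.
Ala: 4 codons.
4 × 6 × 2 × 4 × 4 × 6 × 2 × 4 = 36864.

36864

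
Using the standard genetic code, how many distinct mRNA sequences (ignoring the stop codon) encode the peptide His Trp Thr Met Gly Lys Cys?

His: 2 codons.
Trp: 1 codon.
Thr: 4 codons.
Met: 1 codon.
Gly: 4 codons.
Lys: 2 codons.
Cys: 2 codons.
2 × 1 × 4 × 1 × 4 × 2 × 2 = 128.

128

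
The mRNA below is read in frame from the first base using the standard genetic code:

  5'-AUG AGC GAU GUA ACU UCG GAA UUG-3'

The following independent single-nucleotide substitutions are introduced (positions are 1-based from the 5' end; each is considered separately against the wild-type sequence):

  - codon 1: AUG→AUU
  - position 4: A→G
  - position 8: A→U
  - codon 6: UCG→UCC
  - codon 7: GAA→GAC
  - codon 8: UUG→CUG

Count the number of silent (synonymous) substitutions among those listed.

2

Codon 1: AUG (Met) → AUU (Ile) — missense.
Codon 2: AGC (Ser) → GGC (Gly) — missense.
Codon 3: GAU (Asp) → GUU (Val) — missense.
Codon 6: UCG (Ser) → UCC (Ser) — synonymous.
Codon 7: GAA (Glu) → GAC (Asp) — missense.
Codon 8: UUG (Leu) → CUG (Leu) — synonymous.
Synonymous: 2 of 6.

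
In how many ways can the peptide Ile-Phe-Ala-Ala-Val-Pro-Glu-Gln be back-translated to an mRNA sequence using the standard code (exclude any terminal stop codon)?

6144

Ile: 3 codons.
Phe: 2 codons.
Ala: 4 codons.
Ala: 4 codons.
Val: 4 codons.
Pro: 4 codons.
Glu: 2 codons.
Gln: 2 codons.
3 × 2 × 4 × 4 × 4 × 4 × 2 × 2 = 6144.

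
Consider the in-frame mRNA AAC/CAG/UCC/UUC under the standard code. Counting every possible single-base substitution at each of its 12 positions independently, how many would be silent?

Codon 1 (AAC, Asn): 1 synonymous substitution.
Codon 2 (CAG, Gln): 1 synonymous substitution.
Codon 3 (UCC, Ser): 3 synonymous substitutions.
Codon 4 (UUC, Phe): 1 synonymous substitution.
Total: 1 + 1 + 3 + 1 = 6.

6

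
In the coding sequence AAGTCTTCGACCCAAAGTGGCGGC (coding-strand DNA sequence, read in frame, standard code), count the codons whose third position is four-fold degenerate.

5

Codon 1 AAG (Lys): third position 2-fold.
Codon 2 TCT (Ser): third position 4-fold.
Codon 3 TCG (Ser): third position 4-fold.
Codon 4 ACC (Thr): third position 4-fold.
Codon 5 CAA (Gln): third position 2-fold.
Codon 6 AGT (Ser): third position 2-fold.
Codon 7 GGC (Gly): third position 4-fold.
Codon 8 GGC (Gly): third position 4-fold.
Four-fold degenerate third positions: 5.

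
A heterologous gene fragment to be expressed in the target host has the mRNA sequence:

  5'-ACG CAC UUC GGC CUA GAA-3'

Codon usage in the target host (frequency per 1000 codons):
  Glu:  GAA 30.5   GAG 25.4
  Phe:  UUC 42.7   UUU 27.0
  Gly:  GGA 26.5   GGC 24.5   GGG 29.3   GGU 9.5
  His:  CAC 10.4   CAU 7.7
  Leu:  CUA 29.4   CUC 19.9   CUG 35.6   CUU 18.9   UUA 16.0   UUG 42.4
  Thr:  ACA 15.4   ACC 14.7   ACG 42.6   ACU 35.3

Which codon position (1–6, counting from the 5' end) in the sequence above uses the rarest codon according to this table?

2

Codon 1 ACG (Thr): 42.6 per 1000.
Codon 2 CAC (His): 10.4 per 1000.
Codon 3 UUC (Phe): 42.7 per 1000.
Codon 4 GGC (Gly): 24.5 per 1000.
Codon 5 CUA (Leu): 29.4 per 1000.
Codon 6 GAA (Glu): 30.5 per 1000.
Lowest frequency is 10.4 at codon 2.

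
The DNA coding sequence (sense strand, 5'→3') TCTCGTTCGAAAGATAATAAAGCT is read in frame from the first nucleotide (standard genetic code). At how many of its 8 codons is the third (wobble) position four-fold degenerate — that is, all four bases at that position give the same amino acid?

Codon 1 TCT (Ser): third position 4-fold.
Codon 2 CGT (Arg): third position 4-fold.
Codon 3 TCG (Ser): third position 4-fold.
Codon 4 AAA (Lys): third position 2-fold.
Codon 5 GAT (Asp): third position 2-fold.
Codon 6 AAT (Asn): third position 2-fold.
Codon 7 AAA (Lys): third position 2-fold.
Codon 8 GCT (Ala): third position 4-fold.
Four-fold degenerate third positions: 4.

4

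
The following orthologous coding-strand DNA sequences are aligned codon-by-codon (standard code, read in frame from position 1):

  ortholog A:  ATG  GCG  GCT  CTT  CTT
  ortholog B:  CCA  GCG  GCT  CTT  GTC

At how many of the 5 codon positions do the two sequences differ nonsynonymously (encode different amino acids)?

Codon 1: ATG Met / CCA Pro — nonsynonymous.
Codon 2: GCG Ala / GCG Ala — identical.
Codon 3: GCT Ala / GCT Ala — identical.
Codon 4: CTT Leu / CTT Leu — identical.
Codon 5: CTT Leu / GTC Val — nonsynonymous.
Nonsynonymous differences: 2.

2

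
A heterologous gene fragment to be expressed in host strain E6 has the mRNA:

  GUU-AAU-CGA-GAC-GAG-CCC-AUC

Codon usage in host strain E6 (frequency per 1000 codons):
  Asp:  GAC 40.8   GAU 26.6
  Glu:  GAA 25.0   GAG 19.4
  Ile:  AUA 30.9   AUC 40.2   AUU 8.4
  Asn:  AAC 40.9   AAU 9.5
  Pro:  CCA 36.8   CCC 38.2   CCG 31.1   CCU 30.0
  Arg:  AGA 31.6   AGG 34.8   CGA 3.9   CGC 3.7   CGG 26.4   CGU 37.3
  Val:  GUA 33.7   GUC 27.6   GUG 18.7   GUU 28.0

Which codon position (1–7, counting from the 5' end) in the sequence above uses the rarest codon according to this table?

Codon 1 GUU (Val): 28.0 per 1000.
Codon 2 AAU (Asn): 9.5 per 1000.
Codon 3 CGA (Arg): 3.9 per 1000.
Codon 4 GAC (Asp): 40.8 per 1000.
Codon 5 GAG (Glu): 19.4 per 1000.
Codon 6 CCC (Pro): 38.2 per 1000.
Codon 7 AUC (Ile): 40.2 per 1000.
Lowest frequency is 3.9 at codon 3.

3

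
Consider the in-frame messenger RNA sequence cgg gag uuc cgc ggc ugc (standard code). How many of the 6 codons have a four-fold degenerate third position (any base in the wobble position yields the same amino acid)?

3

Codon 1 CGG (Arg): third position 4-fold.
Codon 2 GAG (Glu): third position 2-fold.
Codon 3 UUC (Phe): third position 2-fold.
Codon 4 CGC (Arg): third position 4-fold.
Codon 5 GGC (Gly): third position 4-fold.
Codon 6 UGC (Cys): third position 2-fold.
Four-fold degenerate third positions: 3.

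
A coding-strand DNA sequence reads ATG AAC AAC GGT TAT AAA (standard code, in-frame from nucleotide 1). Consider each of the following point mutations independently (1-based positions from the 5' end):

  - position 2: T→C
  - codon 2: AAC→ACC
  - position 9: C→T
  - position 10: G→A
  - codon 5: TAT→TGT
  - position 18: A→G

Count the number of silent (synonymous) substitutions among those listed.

Codon 1: ATG (Met) → ACG (Thr) — missense.
Codon 2: AAC (Asn) → ACC (Thr) — missense.
Codon 3: AAC (Asn) → AAT (Asn) — synonymous.
Codon 4: GGT (Gly) → AGT (Ser) — missense.
Codon 5: TAT (Tyr) → TGT (Cys) — missense.
Codon 6: AAA (Lys) → AAG (Lys) — synonymous.
Synonymous: 2 of 6.

2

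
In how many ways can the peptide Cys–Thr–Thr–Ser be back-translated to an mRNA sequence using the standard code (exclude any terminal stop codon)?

192

Cys: 2 codons.
Thr: 4 codons.
Thr: 4 codons.
Ser: 6 codons.
2 × 4 × 4 × 6 = 192.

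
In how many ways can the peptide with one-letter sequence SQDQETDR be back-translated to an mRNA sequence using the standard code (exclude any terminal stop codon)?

4608

Ser: 6 codons.
Gln: 2 codons.
Asp: 2 codons.
Gln: 2 codons.
Glu: 2 codons.
Thr: 4 codons.
Asp: 2 codons.
Arg: 6 codons.
6 × 2 × 2 × 2 × 2 × 4 × 2 × 6 = 4608.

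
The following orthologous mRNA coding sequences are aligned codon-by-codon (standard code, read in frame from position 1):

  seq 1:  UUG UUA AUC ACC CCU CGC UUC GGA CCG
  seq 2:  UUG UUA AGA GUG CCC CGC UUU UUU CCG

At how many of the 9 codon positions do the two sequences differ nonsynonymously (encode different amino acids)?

3

Codon 1: UUG Leu / UUG Leu — identical.
Codon 2: UUA Leu / UUA Leu — identical.
Codon 3: AUC Ile / AGA Arg — nonsynonymous.
Codon 4: ACC Thr / GUG Val — nonsynonymous.
Codon 5: CCU Pro / CCC Pro — synonymous.
Codon 6: CGC Arg / CGC Arg — identical.
Codon 7: UUC Phe / UUU Phe — synonymous.
Codon 8: GGA Gly / UUU Phe — nonsynonymous.
Codon 9: CCG Pro / CCG Pro — identical.
Nonsynonymous differences: 3.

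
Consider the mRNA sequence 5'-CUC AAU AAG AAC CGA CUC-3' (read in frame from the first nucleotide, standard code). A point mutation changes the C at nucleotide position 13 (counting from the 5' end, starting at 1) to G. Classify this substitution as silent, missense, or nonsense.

missense

Position 13 falls in codon 5: CGA → Arg.
After the substitution the codon is GGA → Gly.
Arg ≠ Gly, so this is a missense mutation.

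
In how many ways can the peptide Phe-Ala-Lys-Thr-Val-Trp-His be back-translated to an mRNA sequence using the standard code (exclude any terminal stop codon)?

512

Phe: 2 codons.
Ala: 4 codons.
Lys: 2 codons.
Thr: 4 codons.
Val: 4 codons.
Trp: 1 codon.
His: 2 codons.
2 × 4 × 2 × 4 × 4 × 1 × 2 = 512.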